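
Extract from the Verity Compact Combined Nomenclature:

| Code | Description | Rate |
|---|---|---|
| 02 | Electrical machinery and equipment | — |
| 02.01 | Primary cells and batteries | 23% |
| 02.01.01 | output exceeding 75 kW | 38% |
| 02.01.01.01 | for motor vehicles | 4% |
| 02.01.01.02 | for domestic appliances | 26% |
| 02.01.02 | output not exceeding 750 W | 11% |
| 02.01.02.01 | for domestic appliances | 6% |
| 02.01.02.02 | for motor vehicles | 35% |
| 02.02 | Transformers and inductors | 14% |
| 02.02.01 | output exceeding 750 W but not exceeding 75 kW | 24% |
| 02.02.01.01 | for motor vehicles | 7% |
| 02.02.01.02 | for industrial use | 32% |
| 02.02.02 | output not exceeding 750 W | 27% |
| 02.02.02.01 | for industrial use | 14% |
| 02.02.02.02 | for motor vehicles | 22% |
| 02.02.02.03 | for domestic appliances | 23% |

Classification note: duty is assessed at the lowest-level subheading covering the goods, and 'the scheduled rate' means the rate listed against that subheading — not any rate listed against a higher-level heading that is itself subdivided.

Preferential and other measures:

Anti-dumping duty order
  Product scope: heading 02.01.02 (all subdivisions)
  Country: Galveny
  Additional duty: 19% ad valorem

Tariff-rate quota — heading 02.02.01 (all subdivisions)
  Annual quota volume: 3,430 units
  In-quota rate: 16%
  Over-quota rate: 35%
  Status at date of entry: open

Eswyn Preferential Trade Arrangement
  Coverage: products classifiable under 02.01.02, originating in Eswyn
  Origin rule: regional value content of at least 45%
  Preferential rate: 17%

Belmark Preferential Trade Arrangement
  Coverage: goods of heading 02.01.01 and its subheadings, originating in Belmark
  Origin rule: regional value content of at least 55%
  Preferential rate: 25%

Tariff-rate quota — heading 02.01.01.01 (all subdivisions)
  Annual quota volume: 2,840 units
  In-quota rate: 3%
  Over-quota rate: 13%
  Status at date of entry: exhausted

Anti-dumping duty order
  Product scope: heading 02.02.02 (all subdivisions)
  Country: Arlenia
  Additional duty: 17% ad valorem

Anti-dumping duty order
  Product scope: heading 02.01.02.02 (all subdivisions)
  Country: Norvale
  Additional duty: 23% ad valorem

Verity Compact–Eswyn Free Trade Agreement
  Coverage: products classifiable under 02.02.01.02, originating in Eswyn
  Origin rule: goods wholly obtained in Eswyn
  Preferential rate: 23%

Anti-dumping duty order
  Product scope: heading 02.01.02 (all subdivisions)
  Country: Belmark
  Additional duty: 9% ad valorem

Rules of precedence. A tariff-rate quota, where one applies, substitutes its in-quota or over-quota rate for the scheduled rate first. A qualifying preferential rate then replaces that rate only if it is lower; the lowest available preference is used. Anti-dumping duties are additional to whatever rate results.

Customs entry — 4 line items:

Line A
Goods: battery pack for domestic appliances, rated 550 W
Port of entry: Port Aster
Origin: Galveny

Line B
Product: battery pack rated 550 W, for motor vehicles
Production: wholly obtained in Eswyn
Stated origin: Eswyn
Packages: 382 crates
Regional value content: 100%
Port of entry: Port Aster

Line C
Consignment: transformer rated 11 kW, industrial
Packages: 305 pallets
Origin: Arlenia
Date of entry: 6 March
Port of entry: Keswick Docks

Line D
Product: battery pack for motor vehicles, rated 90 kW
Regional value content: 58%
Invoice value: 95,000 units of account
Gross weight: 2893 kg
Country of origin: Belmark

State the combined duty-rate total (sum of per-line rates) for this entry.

Line A: battery pack → 02.01; rated 550 W → 02.01.02; for domestic appliances → 02.01.02.01. Scheduled 6%. anti-dumping (Galveny, 02.01.02): +19%; total 6% + 19% = 25%. → 25%.
Line B: battery pack → 02.01; rated 550 W → 02.01.02; for motor vehicles → 02.01.02.02. Scheduled 35%. Eswyn agreement on 02.01.02: RVC ≥ 45% → 17% available; Eswyn agreement on 02.02.01.02: 02.01.02.02 not covered; preferential 17%. → 17%.
Line C: transformer → 02.02; rated 11 kW → 02.02.01; industrial → 02.02.01.02. Scheduled 32%. quota on 02.02.01 open → in-quota 16%. → 16%.
Line D: battery pack → 02.01; rated 90 kW → 02.01.01; for motor vehicles → 02.01.01.01. Scheduled 4%. quota on 02.01.01.01 exhausted → over-quota 13%; Belmark agreement on 02.01.01: RVC ≥ 55% → 25% available; preference 25% not lower than 13% → no reduction. → 13%.
Sum: 25% + 17% + 16% + 13% = 71%.

71%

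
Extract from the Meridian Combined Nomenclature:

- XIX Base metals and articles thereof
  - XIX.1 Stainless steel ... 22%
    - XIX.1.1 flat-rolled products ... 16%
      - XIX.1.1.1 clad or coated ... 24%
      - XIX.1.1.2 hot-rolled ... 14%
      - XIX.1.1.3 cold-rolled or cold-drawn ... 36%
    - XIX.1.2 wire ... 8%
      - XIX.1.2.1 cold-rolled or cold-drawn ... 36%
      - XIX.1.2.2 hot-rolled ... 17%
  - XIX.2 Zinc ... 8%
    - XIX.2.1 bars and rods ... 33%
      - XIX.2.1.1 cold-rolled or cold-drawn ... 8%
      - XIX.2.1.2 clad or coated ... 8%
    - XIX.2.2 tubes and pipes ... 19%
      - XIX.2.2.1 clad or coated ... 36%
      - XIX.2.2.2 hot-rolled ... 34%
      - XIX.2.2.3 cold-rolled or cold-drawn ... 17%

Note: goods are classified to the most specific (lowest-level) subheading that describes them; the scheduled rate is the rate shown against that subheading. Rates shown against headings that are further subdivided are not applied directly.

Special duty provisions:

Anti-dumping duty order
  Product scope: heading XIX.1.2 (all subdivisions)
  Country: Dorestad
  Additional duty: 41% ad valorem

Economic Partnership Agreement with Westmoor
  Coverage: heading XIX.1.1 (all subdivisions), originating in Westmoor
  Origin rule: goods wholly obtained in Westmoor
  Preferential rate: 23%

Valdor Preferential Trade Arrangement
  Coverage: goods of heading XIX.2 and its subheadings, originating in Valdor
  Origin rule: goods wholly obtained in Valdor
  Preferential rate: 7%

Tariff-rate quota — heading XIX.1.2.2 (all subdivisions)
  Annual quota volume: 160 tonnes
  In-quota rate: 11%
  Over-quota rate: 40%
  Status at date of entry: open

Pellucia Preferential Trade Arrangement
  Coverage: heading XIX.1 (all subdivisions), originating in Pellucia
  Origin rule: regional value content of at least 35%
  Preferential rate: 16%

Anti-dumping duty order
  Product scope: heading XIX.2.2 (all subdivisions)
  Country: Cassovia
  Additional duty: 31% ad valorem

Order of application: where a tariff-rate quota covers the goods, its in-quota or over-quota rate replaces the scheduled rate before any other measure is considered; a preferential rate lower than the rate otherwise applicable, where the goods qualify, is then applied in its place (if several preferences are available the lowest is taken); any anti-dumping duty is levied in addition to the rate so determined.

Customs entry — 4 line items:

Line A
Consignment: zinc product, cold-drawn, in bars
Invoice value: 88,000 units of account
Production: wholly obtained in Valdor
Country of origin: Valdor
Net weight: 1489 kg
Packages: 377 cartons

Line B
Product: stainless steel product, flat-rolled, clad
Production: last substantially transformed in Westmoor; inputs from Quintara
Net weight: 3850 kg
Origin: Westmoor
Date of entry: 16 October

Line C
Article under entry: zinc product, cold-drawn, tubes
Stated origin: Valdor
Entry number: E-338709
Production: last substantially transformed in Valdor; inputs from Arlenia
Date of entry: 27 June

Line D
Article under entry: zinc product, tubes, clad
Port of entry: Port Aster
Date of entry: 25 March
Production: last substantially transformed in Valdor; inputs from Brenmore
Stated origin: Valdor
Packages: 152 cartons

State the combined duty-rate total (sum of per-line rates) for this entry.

84%

Line A: zinc → XIX.2; in bars → XIX.2.1; cold-drawn → XIX.2.1.1. Scheduled 8%. Valdor agreement on XIX.2: wholly obtained → 7% available; preferential 7%. → 7%.
Line B: stainless steel → XIX.1; flat-rolled → XIX.1.1; clad → XIX.1.1.1. Scheduled 24%. Westmoor agreement on XIX.1.1: not wholly obtained. → 24%.
Line C: zinc → XIX.2; tubes → XIX.2.2; cold-drawn → XIX.2.2.3. Scheduled 17%. Valdor agreement on XIX.2: not wholly obtained. → 17%.
Line D: zinc → XIX.2; tubes → XIX.2.2; clad → XIX.2.2.1. Scheduled 36%. Valdor agreement on XIX.2: not wholly obtained. → 36%.
Sum: 7% + 24% + 17% + 36% = 84%.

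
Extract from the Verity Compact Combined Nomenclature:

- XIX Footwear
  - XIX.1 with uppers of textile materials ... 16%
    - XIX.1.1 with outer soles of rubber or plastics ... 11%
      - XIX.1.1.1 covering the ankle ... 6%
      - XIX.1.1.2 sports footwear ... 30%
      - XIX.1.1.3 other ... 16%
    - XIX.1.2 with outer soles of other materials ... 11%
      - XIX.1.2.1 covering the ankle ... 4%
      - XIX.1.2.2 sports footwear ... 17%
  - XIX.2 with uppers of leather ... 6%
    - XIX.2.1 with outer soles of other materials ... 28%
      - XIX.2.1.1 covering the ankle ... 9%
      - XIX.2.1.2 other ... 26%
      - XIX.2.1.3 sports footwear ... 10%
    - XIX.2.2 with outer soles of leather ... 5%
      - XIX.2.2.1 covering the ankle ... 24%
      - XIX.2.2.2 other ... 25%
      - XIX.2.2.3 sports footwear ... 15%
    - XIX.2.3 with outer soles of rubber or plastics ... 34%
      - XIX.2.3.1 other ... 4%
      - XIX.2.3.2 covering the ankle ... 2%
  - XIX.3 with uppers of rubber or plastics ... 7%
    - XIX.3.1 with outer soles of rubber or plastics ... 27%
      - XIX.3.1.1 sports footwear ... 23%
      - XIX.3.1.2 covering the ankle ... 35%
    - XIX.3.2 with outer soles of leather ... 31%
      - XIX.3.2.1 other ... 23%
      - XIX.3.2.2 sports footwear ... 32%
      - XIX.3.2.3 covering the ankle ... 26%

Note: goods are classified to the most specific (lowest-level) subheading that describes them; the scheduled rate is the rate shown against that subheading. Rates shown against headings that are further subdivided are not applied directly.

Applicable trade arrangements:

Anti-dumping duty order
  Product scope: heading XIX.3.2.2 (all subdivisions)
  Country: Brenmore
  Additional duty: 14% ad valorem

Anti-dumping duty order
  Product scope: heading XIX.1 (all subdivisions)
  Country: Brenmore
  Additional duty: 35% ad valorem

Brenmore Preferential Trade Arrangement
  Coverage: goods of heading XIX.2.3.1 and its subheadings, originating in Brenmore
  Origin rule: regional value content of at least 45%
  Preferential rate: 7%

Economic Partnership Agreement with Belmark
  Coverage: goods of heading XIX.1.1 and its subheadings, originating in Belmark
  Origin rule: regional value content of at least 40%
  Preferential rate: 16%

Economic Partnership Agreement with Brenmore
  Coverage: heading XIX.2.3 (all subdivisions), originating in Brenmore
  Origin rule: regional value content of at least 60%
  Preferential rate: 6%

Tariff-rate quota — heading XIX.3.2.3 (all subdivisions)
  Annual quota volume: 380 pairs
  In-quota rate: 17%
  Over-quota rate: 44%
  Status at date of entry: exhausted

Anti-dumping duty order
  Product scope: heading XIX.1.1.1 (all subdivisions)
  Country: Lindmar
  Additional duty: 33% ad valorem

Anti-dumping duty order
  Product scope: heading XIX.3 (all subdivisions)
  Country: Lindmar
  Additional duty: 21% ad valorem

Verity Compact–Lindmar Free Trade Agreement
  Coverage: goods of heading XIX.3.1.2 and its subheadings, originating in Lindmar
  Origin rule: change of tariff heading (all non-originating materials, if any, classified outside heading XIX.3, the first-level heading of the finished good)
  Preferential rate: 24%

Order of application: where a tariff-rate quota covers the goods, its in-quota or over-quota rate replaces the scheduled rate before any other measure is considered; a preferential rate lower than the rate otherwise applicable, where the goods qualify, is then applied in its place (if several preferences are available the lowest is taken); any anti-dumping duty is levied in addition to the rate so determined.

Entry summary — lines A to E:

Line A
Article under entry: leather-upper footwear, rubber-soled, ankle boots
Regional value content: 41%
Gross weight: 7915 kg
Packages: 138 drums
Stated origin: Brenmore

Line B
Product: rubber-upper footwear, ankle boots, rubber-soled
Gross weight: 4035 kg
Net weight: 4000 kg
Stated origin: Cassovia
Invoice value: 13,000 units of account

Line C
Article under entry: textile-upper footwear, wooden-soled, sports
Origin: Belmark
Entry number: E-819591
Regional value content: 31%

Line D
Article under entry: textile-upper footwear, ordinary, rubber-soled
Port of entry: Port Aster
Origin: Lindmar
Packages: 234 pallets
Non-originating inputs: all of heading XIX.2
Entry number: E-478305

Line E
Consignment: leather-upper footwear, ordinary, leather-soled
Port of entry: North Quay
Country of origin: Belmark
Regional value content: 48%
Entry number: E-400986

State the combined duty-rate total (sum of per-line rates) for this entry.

95%

Line A: leather-upper → XIX.2; rubber-soled → XIX.2.3; ankle boots → XIX.2.3.2. Scheduled 2%. Brenmore agreement on XIX.2.3.1: XIX.2.3.2 not covered; Brenmore agreement on XIX.2.3: RVC < 60%. → 2%.
Line B: rubber-upper → XIX.3; rubber-soled → XIX.3.1; ankle boots → XIX.3.1.2. Scheduled 35%. No special measure applies. → 35%.
Line C: textile-upper → XIX.1; wooden-soled → XIX.1.2; sports → XIX.1.2.2. Scheduled 17%. Belmark agreement on XIX.1.1: XIX.1.2.2 not covered. → 17%.
Line D: textile-upper → XIX.1; rubber-soled → XIX.1.1; ordinary → XIX.1.1.3. Scheduled 16%. Lindmar agreement on XIX.3.1.2: XIX.1.1.3 not covered. → 16%.
Line E: leather-upper → XIX.2; leather-soled → XIX.2.2; ordinary → XIX.2.2.2. Scheduled 25%. Belmark agreement on XIX.1.1: XIX.2.2.2 not covered. → 25%.
Sum: 2% + 35% + 17% + 16% + 25% = 95%.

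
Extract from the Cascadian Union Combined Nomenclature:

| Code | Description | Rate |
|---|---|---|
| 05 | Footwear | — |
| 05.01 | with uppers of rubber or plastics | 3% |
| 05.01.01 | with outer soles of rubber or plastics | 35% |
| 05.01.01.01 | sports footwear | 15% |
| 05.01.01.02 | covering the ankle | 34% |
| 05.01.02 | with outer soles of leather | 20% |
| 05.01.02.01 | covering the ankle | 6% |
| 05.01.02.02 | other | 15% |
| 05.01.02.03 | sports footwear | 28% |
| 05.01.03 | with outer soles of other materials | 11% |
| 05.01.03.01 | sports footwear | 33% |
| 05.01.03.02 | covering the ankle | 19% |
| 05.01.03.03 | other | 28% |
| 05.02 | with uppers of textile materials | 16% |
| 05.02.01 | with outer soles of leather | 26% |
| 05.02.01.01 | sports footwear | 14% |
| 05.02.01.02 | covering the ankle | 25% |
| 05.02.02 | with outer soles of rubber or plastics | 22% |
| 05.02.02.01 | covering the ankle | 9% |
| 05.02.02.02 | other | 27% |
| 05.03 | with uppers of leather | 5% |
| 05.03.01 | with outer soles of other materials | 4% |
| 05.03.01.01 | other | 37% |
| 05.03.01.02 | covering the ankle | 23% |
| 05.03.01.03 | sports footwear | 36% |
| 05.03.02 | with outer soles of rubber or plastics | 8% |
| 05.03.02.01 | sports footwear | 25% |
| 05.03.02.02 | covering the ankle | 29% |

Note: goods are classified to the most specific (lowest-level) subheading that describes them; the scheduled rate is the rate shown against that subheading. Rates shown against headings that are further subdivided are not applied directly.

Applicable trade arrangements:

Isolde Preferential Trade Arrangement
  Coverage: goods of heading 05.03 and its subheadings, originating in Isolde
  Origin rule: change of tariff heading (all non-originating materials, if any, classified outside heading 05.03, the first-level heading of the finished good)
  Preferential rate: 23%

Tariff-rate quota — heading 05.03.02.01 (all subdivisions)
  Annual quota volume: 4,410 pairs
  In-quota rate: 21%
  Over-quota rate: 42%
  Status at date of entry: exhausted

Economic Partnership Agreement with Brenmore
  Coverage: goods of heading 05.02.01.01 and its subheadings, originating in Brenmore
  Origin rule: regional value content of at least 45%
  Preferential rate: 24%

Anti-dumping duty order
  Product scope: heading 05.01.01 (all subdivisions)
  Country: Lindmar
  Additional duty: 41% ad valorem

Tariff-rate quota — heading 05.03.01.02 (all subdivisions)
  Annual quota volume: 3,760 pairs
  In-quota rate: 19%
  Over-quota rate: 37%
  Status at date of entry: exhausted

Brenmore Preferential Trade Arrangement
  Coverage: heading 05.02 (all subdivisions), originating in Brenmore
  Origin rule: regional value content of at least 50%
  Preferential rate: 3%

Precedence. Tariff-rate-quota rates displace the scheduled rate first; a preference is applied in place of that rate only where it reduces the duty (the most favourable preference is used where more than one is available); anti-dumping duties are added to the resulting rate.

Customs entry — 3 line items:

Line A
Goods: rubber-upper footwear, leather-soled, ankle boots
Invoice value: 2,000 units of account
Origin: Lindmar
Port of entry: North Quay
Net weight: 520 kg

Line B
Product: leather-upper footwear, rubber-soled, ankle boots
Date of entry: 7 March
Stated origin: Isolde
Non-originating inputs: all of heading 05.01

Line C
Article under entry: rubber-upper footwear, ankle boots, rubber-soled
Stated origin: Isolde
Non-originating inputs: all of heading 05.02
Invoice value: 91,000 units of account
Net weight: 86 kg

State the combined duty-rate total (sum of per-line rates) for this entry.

63%

Line A: rubber-upper → 05.01; leather-soled → 05.01.02; ankle boots → 05.01.02.01. Scheduled 6%. No special measure applies. → 6%.
Line B: leather-upper → 05.03; rubber-soled → 05.03.02; ankle boots → 05.03.02.02. Scheduled 29%. Isolde agreement on 05.03: CTH met → 23% available; preferential 23%. → 23%.
Line C: rubber-upper → 05.01; rubber-soled → 05.01.01; ankle boots → 05.01.01.02. Scheduled 34%. Isolde agreement on 05.03: 05.01.01.02 not covered. → 34%.
Sum: 6% + 23% + 34% = 63%.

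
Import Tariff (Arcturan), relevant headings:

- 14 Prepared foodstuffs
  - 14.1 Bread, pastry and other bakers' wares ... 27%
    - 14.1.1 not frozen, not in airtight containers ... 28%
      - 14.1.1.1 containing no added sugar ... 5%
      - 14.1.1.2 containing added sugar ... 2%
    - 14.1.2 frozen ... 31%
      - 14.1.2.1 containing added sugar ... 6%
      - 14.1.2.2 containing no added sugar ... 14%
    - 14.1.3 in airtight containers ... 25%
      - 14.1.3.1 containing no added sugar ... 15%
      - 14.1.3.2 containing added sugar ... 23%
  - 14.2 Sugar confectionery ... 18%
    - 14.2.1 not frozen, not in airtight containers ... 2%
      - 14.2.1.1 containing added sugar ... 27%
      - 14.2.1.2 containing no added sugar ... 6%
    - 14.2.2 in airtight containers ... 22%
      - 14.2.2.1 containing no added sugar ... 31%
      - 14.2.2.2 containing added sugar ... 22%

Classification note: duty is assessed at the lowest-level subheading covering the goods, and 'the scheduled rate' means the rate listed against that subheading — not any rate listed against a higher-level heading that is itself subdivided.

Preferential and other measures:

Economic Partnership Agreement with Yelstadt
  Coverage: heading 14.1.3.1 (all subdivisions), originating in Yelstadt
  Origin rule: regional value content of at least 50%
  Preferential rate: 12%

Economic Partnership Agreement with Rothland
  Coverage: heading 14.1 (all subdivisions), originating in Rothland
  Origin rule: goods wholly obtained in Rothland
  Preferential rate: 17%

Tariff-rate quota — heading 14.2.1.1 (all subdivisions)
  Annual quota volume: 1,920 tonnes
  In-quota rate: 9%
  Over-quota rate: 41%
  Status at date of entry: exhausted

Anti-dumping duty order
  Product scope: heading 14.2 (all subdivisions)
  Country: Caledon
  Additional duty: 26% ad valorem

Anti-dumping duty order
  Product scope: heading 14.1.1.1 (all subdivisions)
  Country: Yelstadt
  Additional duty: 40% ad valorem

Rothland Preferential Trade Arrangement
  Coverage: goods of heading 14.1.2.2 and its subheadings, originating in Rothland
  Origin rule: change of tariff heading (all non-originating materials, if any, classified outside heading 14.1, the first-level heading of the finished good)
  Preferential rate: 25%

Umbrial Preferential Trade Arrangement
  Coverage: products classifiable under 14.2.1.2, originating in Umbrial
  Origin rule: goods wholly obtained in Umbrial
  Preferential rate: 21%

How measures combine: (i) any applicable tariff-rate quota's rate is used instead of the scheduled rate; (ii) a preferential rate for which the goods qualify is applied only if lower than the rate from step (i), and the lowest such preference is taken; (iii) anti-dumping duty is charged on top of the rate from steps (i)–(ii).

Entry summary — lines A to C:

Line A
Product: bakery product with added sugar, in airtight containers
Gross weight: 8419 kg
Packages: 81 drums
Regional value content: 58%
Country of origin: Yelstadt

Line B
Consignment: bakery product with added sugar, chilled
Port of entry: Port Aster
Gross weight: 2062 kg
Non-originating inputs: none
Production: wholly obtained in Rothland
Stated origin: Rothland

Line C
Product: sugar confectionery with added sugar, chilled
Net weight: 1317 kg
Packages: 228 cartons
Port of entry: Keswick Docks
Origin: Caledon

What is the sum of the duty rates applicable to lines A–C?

92%

Line A: bakery product → 14.1; in airtight containers → 14.1.3; with added sugar → 14.1.3.2. Scheduled 23%. Yelstadt agreement on 14.1.3.1: 14.1.3.2 not covered. → 23%.
Line B: bakery product → 14.1; chilled → 14.1.1; with added sugar → 14.1.1.2. Scheduled 2%. Rothland agreement on 14.1: wholly obtained → 17% available; Rothland agreement on 14.1.2.2: 14.1.1.2 not covered; preference 17% not lower than 2% → no reduction. → 2%.
Line C: sugar confectionery → 14.2; chilled → 14.2.1; with added sugar → 14.2.1.1. Scheduled 27%. quota on 14.2.1.1 exhausted → over-quota 41%; anti-dumping (Caledon, 14.2): +26%; total 41% + 26% = 67%. → 67%.
Sum: 23% + 2% + 67% = 92%.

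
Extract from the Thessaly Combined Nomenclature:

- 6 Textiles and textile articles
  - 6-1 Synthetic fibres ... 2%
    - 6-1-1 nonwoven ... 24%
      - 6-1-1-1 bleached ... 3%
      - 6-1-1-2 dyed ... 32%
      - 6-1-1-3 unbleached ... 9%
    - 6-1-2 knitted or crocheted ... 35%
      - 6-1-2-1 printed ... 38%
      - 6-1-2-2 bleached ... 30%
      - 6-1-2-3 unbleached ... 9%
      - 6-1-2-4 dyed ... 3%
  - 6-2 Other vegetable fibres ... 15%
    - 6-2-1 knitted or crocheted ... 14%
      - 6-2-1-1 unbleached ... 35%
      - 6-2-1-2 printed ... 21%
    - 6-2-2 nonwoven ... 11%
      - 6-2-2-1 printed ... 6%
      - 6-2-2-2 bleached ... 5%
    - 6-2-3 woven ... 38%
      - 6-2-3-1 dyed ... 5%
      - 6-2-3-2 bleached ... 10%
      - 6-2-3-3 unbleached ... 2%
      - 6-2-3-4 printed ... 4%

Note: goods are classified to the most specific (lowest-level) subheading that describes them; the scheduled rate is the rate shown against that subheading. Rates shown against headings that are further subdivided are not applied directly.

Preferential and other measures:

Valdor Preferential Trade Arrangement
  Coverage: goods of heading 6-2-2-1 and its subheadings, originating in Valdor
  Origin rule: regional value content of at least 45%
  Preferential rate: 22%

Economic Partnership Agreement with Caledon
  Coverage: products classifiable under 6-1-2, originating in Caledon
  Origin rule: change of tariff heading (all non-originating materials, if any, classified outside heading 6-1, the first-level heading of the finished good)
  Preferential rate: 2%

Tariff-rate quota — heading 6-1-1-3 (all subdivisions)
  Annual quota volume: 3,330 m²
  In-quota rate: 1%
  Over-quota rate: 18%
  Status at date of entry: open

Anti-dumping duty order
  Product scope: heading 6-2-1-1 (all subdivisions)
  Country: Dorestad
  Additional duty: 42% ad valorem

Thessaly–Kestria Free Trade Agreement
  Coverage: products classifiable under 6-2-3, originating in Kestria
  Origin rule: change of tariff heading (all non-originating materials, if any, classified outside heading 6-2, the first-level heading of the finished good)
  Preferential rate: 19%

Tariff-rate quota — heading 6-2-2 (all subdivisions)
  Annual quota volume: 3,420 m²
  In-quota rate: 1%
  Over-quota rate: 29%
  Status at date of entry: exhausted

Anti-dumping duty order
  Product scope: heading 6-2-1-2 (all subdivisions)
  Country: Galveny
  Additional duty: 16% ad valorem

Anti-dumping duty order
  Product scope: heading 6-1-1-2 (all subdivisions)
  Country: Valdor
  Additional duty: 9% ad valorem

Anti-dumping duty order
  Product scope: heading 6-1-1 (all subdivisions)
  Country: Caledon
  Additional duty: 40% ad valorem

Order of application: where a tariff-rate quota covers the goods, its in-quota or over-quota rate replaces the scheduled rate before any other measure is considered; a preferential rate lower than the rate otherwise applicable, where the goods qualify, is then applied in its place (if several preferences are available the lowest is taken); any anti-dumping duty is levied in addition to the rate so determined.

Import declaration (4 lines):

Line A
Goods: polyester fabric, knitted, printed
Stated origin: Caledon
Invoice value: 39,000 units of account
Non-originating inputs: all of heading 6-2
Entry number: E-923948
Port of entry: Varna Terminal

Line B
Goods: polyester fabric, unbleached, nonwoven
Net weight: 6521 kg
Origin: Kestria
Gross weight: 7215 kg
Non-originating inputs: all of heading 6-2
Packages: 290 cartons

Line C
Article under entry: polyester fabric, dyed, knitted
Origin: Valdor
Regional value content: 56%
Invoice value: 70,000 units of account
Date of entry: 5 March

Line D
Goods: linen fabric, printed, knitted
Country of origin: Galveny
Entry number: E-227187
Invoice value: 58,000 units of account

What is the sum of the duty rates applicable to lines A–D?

Line A: polyester → 6-1; knitted → 6-1-2; printed → 6-1-2-1. Scheduled 38%. Caledon agreement on 6-1-2: CTH met → 2% available; preferential 2%. → 2%.
Line B: polyester → 6-1; nonwoven → 6-1-1; unbleached → 6-1-1-3. Scheduled 9%. quota on 6-1-1-3 open → in-quota 1%; Kestria agreement on 6-2-3: 6-1-1-3 not covered. → 1%.
Line C: polyester → 6-1; knitted → 6-1-2; dyed → 6-1-2-4. Scheduled 3%. Valdor agreement on 6-2-2-1: 6-1-2-4 not covered. → 3%.
Line D: linen → 6-2; knitted → 6-2-1; printed → 6-2-1-2. Scheduled 21%. anti-dumping (Galveny, 6-2-1-2): +16%; total 21% + 16% = 37%. → 37%.
Sum: 2% + 1% + 3% + 37% = 43%.

43%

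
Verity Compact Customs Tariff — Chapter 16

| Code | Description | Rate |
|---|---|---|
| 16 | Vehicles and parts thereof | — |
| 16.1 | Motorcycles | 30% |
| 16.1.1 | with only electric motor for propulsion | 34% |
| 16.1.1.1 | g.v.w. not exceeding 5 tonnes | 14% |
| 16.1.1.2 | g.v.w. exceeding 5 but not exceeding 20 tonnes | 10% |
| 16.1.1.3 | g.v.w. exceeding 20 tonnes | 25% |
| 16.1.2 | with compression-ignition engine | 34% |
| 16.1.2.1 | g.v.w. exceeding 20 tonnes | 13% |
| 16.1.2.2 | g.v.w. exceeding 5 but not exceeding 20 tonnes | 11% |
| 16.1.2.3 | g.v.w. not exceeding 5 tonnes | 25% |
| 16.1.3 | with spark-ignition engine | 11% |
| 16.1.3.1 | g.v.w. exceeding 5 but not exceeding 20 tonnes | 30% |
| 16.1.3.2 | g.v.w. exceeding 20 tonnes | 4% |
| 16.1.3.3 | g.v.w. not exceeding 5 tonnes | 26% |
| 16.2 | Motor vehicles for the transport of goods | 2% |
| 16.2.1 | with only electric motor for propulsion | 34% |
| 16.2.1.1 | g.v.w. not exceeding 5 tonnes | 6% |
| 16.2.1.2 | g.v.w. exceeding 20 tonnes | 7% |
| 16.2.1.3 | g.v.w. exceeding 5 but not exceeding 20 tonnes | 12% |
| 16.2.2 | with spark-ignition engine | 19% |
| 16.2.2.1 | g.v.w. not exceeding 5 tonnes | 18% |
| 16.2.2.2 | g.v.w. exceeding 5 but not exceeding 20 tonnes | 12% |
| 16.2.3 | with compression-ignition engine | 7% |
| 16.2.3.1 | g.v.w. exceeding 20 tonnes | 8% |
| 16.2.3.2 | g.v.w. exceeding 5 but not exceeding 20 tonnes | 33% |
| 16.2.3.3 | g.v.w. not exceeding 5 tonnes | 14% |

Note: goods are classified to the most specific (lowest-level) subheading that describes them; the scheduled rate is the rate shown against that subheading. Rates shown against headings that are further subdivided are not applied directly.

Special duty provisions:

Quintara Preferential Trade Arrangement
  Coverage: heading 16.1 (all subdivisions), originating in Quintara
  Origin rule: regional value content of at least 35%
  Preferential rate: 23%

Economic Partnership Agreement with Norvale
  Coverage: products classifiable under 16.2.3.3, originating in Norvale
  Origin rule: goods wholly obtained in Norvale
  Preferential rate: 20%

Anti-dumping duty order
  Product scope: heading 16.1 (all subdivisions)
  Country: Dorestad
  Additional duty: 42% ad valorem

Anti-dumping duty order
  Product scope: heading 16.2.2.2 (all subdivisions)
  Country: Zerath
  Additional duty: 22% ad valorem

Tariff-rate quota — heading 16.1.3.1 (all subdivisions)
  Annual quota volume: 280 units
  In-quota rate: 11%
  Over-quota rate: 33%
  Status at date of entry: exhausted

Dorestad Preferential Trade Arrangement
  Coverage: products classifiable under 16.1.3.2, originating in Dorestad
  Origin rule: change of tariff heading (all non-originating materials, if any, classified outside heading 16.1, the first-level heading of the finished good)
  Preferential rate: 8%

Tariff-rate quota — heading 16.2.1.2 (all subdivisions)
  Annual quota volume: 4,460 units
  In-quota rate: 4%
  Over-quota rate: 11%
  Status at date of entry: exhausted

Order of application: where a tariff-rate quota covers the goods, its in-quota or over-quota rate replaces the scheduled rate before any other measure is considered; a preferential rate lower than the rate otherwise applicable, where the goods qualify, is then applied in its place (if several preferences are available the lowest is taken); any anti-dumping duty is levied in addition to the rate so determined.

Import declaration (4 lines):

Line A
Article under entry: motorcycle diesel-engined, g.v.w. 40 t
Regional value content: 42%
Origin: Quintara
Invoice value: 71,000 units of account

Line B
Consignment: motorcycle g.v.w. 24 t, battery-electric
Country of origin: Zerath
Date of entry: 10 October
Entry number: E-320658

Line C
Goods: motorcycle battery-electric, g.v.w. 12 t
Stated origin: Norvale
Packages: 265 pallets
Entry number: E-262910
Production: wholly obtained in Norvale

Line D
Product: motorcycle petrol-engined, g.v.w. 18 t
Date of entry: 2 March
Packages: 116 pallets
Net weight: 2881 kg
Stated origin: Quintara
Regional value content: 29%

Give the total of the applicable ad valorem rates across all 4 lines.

81%

Line A: motorcycle → 16.1; diesel-engined → 16.1.2; g.v.w. 40 t → 16.1.2.1. Scheduled 13%. Quintara agreement on 16.1: RVC ≥ 35% → 23% available; preference 23% not lower than 13% → no reduction. → 13%.
Line B: motorcycle → 16.1; battery-electric → 16.1.1; g.v.w. 24 t → 16.1.1.3. Scheduled 25%. No special measure applies. → 25%.
Line C: motorcycle → 16.1; battery-electric → 16.1.1; g.v.w. 12 t → 16.1.1.2. Scheduled 10%. Norvale agreement on 16.2.3.3: 16.1.1.2 not covered. → 10%.
Line D: motorcycle → 16.1; petrol-engined → 16.1.3; g.v.w. 18 t → 16.1.3.1. Scheduled 30%. quota on 16.1.3.1 exhausted → over-quota 33%; Quintara agreement on 16.1: RVC < 35%. → 33%.
Sum: 13% + 25% + 10% + 33% = 81%.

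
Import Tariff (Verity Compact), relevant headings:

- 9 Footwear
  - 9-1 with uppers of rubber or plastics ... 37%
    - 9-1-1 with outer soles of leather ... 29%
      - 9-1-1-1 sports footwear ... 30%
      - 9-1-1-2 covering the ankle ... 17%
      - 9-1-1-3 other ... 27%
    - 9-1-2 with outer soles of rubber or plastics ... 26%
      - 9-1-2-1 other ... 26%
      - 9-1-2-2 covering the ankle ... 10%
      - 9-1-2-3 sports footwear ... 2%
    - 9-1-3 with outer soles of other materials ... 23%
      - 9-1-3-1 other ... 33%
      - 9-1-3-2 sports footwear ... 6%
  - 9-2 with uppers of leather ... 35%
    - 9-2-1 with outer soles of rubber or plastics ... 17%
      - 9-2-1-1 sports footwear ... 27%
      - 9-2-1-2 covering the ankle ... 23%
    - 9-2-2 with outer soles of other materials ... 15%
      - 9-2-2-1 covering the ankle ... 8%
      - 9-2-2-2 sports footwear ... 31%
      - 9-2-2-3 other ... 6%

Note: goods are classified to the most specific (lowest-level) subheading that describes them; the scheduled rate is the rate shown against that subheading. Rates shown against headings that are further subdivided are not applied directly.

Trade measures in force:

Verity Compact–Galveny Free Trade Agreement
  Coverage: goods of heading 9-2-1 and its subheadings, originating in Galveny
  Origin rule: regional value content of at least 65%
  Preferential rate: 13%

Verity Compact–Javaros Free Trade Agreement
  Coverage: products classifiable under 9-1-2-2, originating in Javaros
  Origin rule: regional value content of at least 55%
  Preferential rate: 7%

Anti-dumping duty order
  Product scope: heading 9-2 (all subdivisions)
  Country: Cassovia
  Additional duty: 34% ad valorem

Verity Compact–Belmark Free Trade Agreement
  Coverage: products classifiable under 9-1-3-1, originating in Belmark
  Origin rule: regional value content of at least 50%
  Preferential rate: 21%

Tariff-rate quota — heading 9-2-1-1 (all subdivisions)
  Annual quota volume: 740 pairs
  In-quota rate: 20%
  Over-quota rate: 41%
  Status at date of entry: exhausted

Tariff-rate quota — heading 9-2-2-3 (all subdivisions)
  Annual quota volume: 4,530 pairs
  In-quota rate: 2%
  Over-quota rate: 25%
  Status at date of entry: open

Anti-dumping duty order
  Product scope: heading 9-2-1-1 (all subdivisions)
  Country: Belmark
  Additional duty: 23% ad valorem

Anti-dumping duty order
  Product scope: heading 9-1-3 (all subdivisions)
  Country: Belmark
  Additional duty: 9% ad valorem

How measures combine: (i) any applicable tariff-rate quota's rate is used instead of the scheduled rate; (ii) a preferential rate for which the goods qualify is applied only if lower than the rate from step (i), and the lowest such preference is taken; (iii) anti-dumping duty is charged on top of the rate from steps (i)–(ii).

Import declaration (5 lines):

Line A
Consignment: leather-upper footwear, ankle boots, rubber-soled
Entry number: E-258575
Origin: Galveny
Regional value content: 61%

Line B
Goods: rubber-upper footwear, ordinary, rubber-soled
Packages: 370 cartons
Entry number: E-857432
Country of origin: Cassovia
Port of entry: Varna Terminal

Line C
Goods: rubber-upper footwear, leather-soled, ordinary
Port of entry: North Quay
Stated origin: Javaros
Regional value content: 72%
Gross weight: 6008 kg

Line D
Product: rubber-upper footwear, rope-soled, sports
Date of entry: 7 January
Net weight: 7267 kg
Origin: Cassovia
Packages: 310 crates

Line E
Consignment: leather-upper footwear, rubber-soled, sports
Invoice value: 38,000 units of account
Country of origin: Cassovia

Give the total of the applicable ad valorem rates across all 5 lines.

157%

Line A: leather-upper → 9-2; rubber-soled → 9-2-1; ankle boots → 9-2-1-2. Scheduled 23%. Galveny agreement on 9-2-1: RVC < 65%. → 23%.
Line B: rubber-upper → 9-1; rubber-soled → 9-1-2; ordinary → 9-1-2-1. Scheduled 26%. No special measure applies. → 26%.
Line C: rubber-upper → 9-1; leather-soled → 9-1-1; ordinary → 9-1-1-3. Scheduled 27%. Javaros agreement on 9-1-2-2: 9-1-1-3 not covered. → 27%.
Line D: rubber-upper → 9-1; rope-soled → 9-1-3; sports → 9-1-3-2. Scheduled 6%. No special measure applies. → 6%.
Line E: leather-upper → 9-2; rubber-soled → 9-2-1; sports → 9-2-1-1. Scheduled 27%. quota on 9-2-1-1 exhausted → over-quota 41%; anti-dumping (Cassovia, 9-2): +34%; total 41% + 34% = 75%. → 75%.
Sum: 23% + 26% + 27% + 6% + 75% = 157%.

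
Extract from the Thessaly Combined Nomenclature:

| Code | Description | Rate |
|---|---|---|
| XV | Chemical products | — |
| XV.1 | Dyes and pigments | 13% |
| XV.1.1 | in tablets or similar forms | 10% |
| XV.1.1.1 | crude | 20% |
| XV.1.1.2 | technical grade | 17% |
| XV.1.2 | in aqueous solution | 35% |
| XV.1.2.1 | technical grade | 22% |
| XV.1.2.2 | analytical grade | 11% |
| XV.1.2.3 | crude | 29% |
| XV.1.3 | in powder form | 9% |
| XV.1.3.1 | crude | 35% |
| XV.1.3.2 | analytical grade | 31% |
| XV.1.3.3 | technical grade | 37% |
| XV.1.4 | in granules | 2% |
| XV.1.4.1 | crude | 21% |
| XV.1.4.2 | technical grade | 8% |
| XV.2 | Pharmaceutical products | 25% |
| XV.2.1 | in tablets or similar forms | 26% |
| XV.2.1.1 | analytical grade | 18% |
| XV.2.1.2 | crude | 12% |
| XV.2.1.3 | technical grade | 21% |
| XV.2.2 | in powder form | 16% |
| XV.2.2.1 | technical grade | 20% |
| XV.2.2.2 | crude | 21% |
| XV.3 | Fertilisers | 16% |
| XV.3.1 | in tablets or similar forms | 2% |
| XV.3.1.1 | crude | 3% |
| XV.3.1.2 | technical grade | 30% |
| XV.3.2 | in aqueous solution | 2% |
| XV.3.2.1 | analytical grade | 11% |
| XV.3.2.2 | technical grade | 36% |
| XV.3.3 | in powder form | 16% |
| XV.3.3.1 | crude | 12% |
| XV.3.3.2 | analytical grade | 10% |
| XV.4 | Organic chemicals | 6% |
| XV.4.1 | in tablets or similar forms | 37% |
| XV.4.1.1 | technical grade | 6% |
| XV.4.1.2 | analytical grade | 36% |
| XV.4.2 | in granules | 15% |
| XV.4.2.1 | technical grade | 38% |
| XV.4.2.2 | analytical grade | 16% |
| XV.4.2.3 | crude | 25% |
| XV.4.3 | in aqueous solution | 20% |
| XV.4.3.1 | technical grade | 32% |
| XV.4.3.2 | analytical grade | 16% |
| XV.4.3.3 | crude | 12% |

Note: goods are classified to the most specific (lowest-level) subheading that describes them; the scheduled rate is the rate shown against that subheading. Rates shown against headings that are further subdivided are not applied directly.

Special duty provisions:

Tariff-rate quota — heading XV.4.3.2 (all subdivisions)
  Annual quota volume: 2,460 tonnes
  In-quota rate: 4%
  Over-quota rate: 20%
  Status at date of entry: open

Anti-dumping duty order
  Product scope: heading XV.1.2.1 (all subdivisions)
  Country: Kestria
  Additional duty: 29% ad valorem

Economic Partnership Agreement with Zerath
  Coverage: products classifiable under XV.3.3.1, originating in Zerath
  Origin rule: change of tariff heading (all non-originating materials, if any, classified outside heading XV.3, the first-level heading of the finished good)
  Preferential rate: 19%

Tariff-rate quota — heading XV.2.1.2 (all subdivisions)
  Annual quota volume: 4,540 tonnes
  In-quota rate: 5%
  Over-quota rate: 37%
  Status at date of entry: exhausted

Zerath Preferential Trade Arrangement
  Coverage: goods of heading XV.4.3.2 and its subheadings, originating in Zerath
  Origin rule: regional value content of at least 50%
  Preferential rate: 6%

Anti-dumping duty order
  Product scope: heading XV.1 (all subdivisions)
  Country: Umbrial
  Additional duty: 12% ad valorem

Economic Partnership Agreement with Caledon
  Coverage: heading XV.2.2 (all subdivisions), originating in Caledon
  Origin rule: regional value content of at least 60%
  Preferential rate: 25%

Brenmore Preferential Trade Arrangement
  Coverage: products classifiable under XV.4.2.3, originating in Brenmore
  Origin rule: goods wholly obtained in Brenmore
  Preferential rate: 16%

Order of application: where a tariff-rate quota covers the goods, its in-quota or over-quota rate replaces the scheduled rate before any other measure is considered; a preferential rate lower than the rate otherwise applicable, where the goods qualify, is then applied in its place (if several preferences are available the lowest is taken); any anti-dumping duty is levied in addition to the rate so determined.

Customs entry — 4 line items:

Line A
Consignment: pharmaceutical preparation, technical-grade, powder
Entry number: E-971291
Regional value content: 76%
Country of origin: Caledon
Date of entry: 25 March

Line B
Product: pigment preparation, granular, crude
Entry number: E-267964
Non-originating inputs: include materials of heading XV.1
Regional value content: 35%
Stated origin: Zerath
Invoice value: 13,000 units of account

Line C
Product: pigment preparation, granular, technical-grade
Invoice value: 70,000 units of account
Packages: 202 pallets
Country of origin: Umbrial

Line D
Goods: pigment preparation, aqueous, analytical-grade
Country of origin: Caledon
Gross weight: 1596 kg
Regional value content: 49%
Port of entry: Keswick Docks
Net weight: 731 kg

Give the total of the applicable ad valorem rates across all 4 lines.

72%

Line A: pharmaceutical → XV.2; powder → XV.2.2; technical-grade → XV.2.2.1. Scheduled 20%. Caledon agreement on XV.2.2: RVC ≥ 60% → 25% available; preference 25% not lower than 20% → no reduction. → 20%.
Line B: pigment → XV.1; granular → XV.1.4; crude → XV.1.4.1. Scheduled 21%. Zerath agreement on XV.3.3.1: XV.1.4.1 not covered; Zerath agreement on XV.4.3.2: XV.1.4.1 not covered. → 21%.
Line C: pigment → XV.1; granular → XV.1.4; technical-grade → XV.1.4.2. Scheduled 8%. anti-dumping (Umbrial, XV.1): +12%; total 8% + 12% = 20%. → 20%.
Line D: pigment → XV.1; aqueous → XV.1.2; analytical-grade → XV.1.2.2. Scheduled 11%. Caledon agreement on XV.2.2: XV.1.2.2 not covered. → 11%.
Sum: 20% + 21% + 20% + 11% = 72%.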